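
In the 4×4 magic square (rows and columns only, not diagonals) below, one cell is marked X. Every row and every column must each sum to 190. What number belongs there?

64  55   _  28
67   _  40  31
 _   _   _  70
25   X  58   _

Row 1 must total 190; the given cells sum to 147, so (1,3) = 43.
Using row 2: 67 + 40 + 31 + ? → (2,2) = 190 − 138 = 52.
Column 1 needs 190; the known cells sum to 156, so (3,1) = 34.
From column 3, 190 − (43 + 40 + 58) gives (3,3) = 49.
Using column 4: 28 + 31 + 70 + ? → (4,4) = 190 − 129 = 61.
Row 3 needs 190; the known cells sum to 153, so (3,2) = 37.
The remaining cell in row 4 is (4,2) = 190 − 144 = 46.

46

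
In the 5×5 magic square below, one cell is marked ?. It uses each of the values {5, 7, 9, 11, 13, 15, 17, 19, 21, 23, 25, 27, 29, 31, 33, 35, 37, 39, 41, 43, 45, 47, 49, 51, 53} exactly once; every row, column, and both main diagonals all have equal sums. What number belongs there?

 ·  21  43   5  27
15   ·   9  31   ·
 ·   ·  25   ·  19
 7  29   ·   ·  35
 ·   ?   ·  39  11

The 25 entries sum to 725, so each line sums to 725/5 = 145.
Row 1 needs 145; the known cells sum to 96, so (1,1) = 49.
Column 5 must total 145; the given cells sum to 92, so (2,5) = 53.
Anti-diagonal: 27 + 31 + 25 + 29 + ? = 145, so (5,1) = 33.
Using row 2: 15 + 9 + 31 + 53 + ? → (2,2) = 145 − 108 = 37.
Using column 1: 49 + 15 + 7 + 33 + ? → (3,1) = 145 − 104 = 41.
Main diagonal needs 145; the known cells sum to 122, so (4,4) = 23.
From row 4, 145 − (7 + 29 + 23 + 35) gives (4,3) = 51.
Column 3: 43 + 9 + 25 + 51 + ? = 145, so (5,3) = 17.
The remaining cell in column 4 is (3,4) = 145 − 98 = 47.
Row 3 needs 145; the known cells sum to 132, so (3,2) = 13.
The remaining cell in row 5 is (5,2) = 145 − 100 = 45.

45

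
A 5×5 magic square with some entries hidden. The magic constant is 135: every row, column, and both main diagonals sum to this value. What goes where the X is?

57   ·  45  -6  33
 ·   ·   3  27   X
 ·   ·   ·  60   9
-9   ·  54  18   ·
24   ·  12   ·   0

51

Row 1 needs 135; the known cells sum to 129, so (1,2) = 6.
Using column 3: 45 + 3 + 54 + 12 + ? → (3,3) = 135 − 114 = 21.
Column 4 needs 135; the known cells sum to 99, so (5,4) = 36.
From main diagonal, 135 − (57 + 21 + 18 + 0) gives (2,2) = 39.
Anti-diagonal: 33 + 27 + 21 + 24 + ? = 135, so (4,2) = 30.
The remaining cell in row 4 is (4,5) = 135 − 93 = 42.
Row 5: 24 + 12 + 36 + 0 + ? = 135, so (5,2) = 63.
Column 2: 6 + 39 + 30 + 63 + ? = 135, so (3,2) = -3.
Using column 5: 33 + 9 + 42 + 0 + ? → (2,5) = 135 − 84 = 51.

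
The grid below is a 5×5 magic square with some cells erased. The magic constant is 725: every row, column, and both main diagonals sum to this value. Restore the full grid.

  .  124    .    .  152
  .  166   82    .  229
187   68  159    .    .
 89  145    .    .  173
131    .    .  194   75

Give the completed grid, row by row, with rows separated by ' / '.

208 124 180 61 152 / 110 166 82 138 229 / 187 68 159 215 96 / 89 145 201 117 173 / 131 222 103 194 75

Using column 2: 124 + 166 + 68 + 145 + ? → (5,2) = 725 − 503 = 222.
Column 5 needs 725; the known cells sum to 629, so (3,5) = 96.
Anti-diagonal needs 725; the known cells sum to 587, so (2,4) = 138.
From row 2, 725 − (166 + 82 + 138 + 229) gives (2,1) = 110.
From row 3, 725 − (187 + 68 + 159 + 96) gives (3,4) = 215.
Row 5: 131 + 222 + 194 + 75 + ? = 725, so (5,3) = 103.
Using column 1: 110 + 187 + 89 + 131 + ? → (1,1) = 725 − 517 = 208.
Main diagonal: 208 + 166 + 159 + 75 + ? = 725, so (4,4) = 117.
Row 4 must total 725; the given cells sum to 524, so (4,3) = 201.
Using column 3: 82 + 159 + 201 + 103 + ? → (1,3) = 725 − 545 = 180.
The remaining cell in column 4 is (1,4) = 725 − 664 = 61.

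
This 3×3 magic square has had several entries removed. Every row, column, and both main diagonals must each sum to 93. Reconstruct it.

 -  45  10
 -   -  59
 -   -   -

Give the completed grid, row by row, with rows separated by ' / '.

Row 1 must total 93; the given cells sum to 55, so (1,1) = 38.
The remaining cell in column 3 is (3,3) = 93 − 69 = 24.
The remaining cell in main diagonal is (2,2) = 93 − 62 = 31.
Using anti-diagonal: 10 + 31 + ? → (3,1) = 93 − 41 = 52.
The remaining cell in row 2 is (2,1) = 93 − 90 = 3.
The remaining cell in row 3 is (3,2) = 93 − 76 = 17.

38 45 10 / 3 31 59 / 52 17 24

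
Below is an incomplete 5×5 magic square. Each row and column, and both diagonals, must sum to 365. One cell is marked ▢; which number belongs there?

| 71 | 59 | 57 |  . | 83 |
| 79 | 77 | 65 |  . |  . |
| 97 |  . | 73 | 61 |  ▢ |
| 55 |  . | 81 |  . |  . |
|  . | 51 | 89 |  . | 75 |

Row 1 must total 365; the given cells sum to 270, so (1,4) = 95.
From column 1, 365 − (71 + 79 + 97 + 55) gives (5,1) = 63.
From main diagonal, 365 − (71 + 77 + 73 + 75) gives (4,4) = 69.
Row 5: 63 + 51 + 89 + 75 + ? = 365, so (5,4) = 87.
Column 4: 95 + 61 + 69 + 87 + ? = 365, so (2,4) = 53.
From anti-diagonal, 365 − (83 + 53 + 73 + 63) gives (4,2) = 93.
Row 2: 79 + 77 + 65 + 53 + ? = 365, so (2,5) = 91.
From row 4, 365 − (55 + 93 + 81 + 69) gives (4,5) = 67.
Using column 2: 59 + 77 + 93 + 51 + ? → (3,2) = 365 − 280 = 85.
The remaining cell in column 5 is (3,5) = 365 − 316 = 49.

49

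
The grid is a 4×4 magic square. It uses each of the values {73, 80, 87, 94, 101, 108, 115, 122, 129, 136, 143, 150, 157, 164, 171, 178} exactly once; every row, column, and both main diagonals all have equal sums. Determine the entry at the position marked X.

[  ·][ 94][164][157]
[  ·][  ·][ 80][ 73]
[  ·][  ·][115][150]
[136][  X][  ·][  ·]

The 16 entries sum to 2008, so each line sums to 2008/4 = 502.
From row 1, 502 − (94 + 164 + 157) gives (1,1) = 87.
Using column 3: 164 + 80 + 115 + ? → (4,3) = 502 − 359 = 143.
Using column 4: 157 + 73 + 150 + ? → (4,4) = 502 − 380 = 122.
Main diagonal must total 502; the given cells sum to 324, so (2,2) = 178.
Anti-diagonal needs 502; the known cells sum to 373, so (3,2) = 129.
From row 2, 502 − (178 + 80 + 73) gives (2,1) = 171.
Row 3 must total 502; the given cells sum to 394, so (3,1) = 108.
Row 4 must total 502; the given cells sum to 401, so (4,2) = 101.

101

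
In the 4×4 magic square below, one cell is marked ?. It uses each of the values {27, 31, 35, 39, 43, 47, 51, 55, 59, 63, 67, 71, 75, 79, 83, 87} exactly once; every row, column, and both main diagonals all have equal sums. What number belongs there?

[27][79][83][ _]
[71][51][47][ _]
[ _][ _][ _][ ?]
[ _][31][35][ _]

The 16 entries sum to 912, so each line sums to 912/4 = 228.
Row 1: 27 + 79 + 83 + ? = 228, so (1,4) = 39.
From row 2, 228 − (71 + 51 + 47) gives (2,4) = 59.
Using column 2: 79 + 51 + 31 + ? → (3,2) = 228 − 161 = 67.
Column 3 must total 228; the given cells sum to 165, so (3,3) = 63.
Using main diagonal: 27 + 51 + 63 + ? → (4,4) = 228 − 141 = 87.
Using anti-diagonal: 39 + 47 + 67 + ? → (4,1) = 228 − 153 = 75.
The remaining cell in column 1 is (3,1) = 228 − 173 = 55.
Column 4: 39 + 59 + 87 + ? = 228, so (3,4) = 43.

43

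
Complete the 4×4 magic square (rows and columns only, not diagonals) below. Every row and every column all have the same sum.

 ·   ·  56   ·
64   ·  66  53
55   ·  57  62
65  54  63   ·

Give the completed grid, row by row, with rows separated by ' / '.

58 61 56 67 / 64 59 66 53 / 55 68 57 62 / 65 54 63 60

Column 3 is already complete: 56 + 66 + 57 + 63 = 242, so that is the magic constant.
Row 2: 64 + 66 + 53 + ? = 242, so (2,2) = 59.
Using row 3: 55 + 57 + 62 + ? → (3,2) = 242 − 174 = 68.
Row 4: 65 + 54 + 63 + ? = 242, so (4,4) = 60.
From column 1, 242 − (64 + 55 + 65) gives (1,1) = 58.
Using column 2: 59 + 68 + 54 + ? → (1,2) = 242 − 181 = 61.
Column 4: 53 + 62 + 60 + ? = 242, so (1,4) = 67.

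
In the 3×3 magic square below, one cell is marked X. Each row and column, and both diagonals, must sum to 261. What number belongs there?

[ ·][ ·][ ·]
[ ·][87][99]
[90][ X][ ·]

93

Row 2 must total 261; the given cells sum to 186, so (2,1) = 75.
Column 1 needs 261; the known cells sum to 165, so (1,1) = 96.
The remaining cell in main diagonal is (3,3) = 261 − 183 = 78.
Anti-diagonal needs 261; the known cells sum to 177, so (1,3) = 84.
The remaining cell in row 1 is (1,2) = 261 − 180 = 81.
Row 3 must total 261; the given cells sum to 168, so (3,2) = 93.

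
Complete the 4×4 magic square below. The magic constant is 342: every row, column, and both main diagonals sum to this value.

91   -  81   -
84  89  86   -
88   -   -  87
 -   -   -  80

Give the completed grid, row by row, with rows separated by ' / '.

91 78 81 92 / 84 89 86 83 / 88 85 82 87 / 79 90 93 80

From row 2, 342 − (84 + 89 + 86) gives (2,4) = 83.
From column 1, 342 − (91 + 84 + 88) gives (4,1) = 79.
Column 4 needs 342; the known cells sum to 250, so (1,4) = 92.
From main diagonal, 342 − (91 + 89 + 80) gives (3,3) = 82.
From anti-diagonal, 342 − (92 + 86 + 79) gives (3,2) = 85.
Using row 1: 91 + 81 + 92 + ? → (1,2) = 342 − 264 = 78.
From column 2, 342 − (78 + 89 + 85) gives (4,2) = 90.
Column 3 must total 342; the given cells sum to 249, so (4,3) = 93.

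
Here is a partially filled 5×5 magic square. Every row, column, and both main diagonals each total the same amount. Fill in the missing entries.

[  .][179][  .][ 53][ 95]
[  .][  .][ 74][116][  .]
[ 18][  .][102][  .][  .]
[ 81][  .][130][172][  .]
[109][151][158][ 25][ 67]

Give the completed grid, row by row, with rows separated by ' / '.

Row 5 is already complete: 109 + 151 + 158 + 25 + 67 = 510, so that is the magic constant.
The remaining cell in column 3 is (1,3) = 510 − 464 = 46.
From column 4, 510 − (53 + 116 + 172 + 25) gives (3,4) = 144.
Anti-diagonal must total 510; the given cells sum to 422, so (4,2) = 88.
Row 1 must total 510; the given cells sum to 373, so (1,1) = 137.
The remaining cell in row 4 is (4,5) = 510 − 471 = 39.
The remaining cell in column 1 is (2,1) = 510 − 345 = 165.
Main diagonal needs 510; the known cells sum to 478, so (2,2) = 32.
From row 2, 510 − (165 + 32 + 74 + 116) gives (2,5) = 123.
Using column 2: 179 + 32 + 88 + 151 + ? → (3,2) = 510 − 450 = 60.
Using column 5: 95 + 123 + 39 + 67 + ? → (3,5) = 510 − 324 = 186.

137 179 46 53 95 / 165 32 74 116 123 / 18 60 102 144 186 / 81 88 130 172 39 / 109 151 158 25 67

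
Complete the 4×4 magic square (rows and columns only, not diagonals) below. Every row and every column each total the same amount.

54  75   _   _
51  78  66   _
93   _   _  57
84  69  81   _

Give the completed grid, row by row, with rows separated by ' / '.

Column 1 is already complete: 54 + 51 + 93 + 84 = 282, so that is the magic constant.
From row 2, 282 − (51 + 78 + 66) gives (2,4) = 87.
Row 4 must total 282; the given cells sum to 234, so (4,4) = 48.
Column 2 needs 282; the known cells sum to 222, so (3,2) = 60.
Column 4 needs 282; the known cells sum to 192, so (1,4) = 90.
Row 1: 54 + 75 + 90 + ? = 282, so (1,3) = 63.
From row 3, 282 − (93 + 60 + 57) gives (3,3) = 72.

54 75 63 90 / 51 78 66 87 / 93 60 72 57 / 84 69 81 48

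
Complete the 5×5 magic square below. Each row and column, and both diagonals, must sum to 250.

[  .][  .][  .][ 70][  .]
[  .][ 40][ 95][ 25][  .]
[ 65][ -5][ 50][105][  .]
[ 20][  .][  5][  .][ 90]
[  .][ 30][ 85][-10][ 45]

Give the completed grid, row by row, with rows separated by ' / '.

Row 3: 65 + (-5) + 50 + 105 + ? = 250, so (3,5) = 35.
Using row 5: 30 + 85 + (-10) + 45 + ? → (5,1) = 250 − 150 = 100.
From column 3, 250 − (95 + 50 + 5 + 85) gives (1,3) = 15.
Column 4: 70 + 25 + 105 + (-10) + ? = 250, so (4,4) = 60.
Main diagonal must total 250; the given cells sum to 195, so (1,1) = 55.
From row 4, 250 − (20 + 5 + 60 + 90) gives (4,2) = 75.
Column 1 must total 250; the given cells sum to 240, so (2,1) = 10.
The remaining cell in column 2 is (1,2) = 250 − 140 = 110.
Anti-diagonal: 25 + 50 + 75 + 100 + ? = 250, so (1,5) = 0.
Row 2 needs 250; the known cells sum to 170, so (2,5) = 80.

55 110 15 70 0 / 10 40 95 25 80 / 65 -5 50 105 35 / 20 75 5 60 90 / 100 30 85 -10 45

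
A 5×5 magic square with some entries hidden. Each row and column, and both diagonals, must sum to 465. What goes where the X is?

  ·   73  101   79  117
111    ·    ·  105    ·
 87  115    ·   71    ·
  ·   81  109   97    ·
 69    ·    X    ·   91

The remaining cell in row 1 is (1,1) = 465 − 370 = 95.
Using column 1: 95 + 111 + 87 + 69 + ? → (4,1) = 465 − 362 = 103.
From column 4, 465 − (79 + 105 + 71 + 97) gives (5,4) = 113.
Using anti-diagonal: 117 + 105 + 81 + 69 + ? → (3,3) = 465 − 372 = 93.
Row 3: 87 + 115 + 93 + 71 + ? = 465, so (3,5) = 99.
Using row 4: 103 + 81 + 109 + 97 + ? → (4,5) = 465 − 390 = 75.
From column 5, 465 − (117 + 99 + 75 + 91) gives (2,5) = 83.
Main diagonal must total 465; the given cells sum to 376, so (2,2) = 89.
The remaining cell in row 2 is (2,3) = 465 − 388 = 77.
Column 2 needs 465; the known cells sum to 358, so (5,2) = 107.
Column 3: 101 + 77 + 93 + 109 + ? = 465, so (5,3) = 85.

85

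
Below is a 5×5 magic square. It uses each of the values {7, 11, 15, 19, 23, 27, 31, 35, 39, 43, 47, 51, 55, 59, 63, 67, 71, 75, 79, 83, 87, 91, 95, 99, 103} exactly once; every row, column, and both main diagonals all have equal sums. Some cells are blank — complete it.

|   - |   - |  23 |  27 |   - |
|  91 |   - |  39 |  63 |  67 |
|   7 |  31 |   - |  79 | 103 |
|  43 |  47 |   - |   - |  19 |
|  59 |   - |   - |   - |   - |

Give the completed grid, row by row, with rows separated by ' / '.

75 99 23 27 51 / 91 15 39 63 67 / 7 31 55 79 103 / 43 47 71 95 19 / 59 83 87 11 35

The 25 entries sum to 1375, so each line sums to 1375/5 = 275.
Row 2 needs 275; the known cells sum to 260, so (2,2) = 15.
The remaining cell in row 3 is (3,3) = 275 − 220 = 55.
The remaining cell in column 1 is (1,1) = 275 − 200 = 75.
Anti-diagonal needs 275; the known cells sum to 224, so (1,5) = 51.
Row 1: 75 + 23 + 27 + 51 + ? = 275, so (1,2) = 99.
Column 2 needs 275; the known cells sum to 192, so (5,2) = 83.
From column 5, 275 − (51 + 67 + 103 + 19) gives (5,5) = 35.
Main diagonal needs 275; the known cells sum to 180, so (4,4) = 95.
The remaining cell in row 4 is (4,3) = 275 − 204 = 71.
Column 3: 23 + 39 + 55 + 71 + ? = 275, so (5,3) = 87.
Column 4 must total 275; the given cells sum to 264, so (5,4) = 11.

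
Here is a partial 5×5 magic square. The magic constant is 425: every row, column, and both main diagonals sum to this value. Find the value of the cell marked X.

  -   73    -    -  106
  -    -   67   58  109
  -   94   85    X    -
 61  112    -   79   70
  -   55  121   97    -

Row 4 needs 425; the known cells sum to 322, so (4,3) = 103.
Using column 2: 73 + 94 + 112 + 55 + ? → (2,2) = 425 − 334 = 91.
Column 3: 67 + 85 + 103 + 121 + ? = 425, so (1,3) = 49.
Anti-diagonal must total 425; the given cells sum to 361, so (5,1) = 64.
Row 2 must total 425; the given cells sum to 325, so (2,1) = 100.
Row 5: 64 + 55 + 121 + 97 + ? = 425, so (5,5) = 88.
Column 5: 106 + 109 + 70 + 88 + ? = 425, so (3,5) = 52.
Main diagonal: 91 + 85 + 79 + 88 + ? = 425, so (1,1) = 82.
Using row 1: 82 + 73 + 49 + 106 + ? → (1,4) = 425 − 310 = 115.
Using column 1: 82 + 100 + 61 + 64 + ? → (3,1) = 425 − 307 = 118.
Column 4 needs 425; the known cells sum to 349, so (3,4) = 76.

76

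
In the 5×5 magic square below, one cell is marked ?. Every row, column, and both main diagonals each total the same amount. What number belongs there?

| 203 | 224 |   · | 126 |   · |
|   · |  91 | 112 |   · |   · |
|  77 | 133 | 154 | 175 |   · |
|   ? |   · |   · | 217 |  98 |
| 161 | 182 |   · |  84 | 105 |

Main diagonal is complete and sums to 770; that is the magic constant.
Row 3: 77 + 133 + 154 + 175 + ? = 770, so (3,5) = 231.
Using row 5: 161 + 182 + 84 + 105 + ? → (5,3) = 770 − 532 = 238.
Using column 2: 224 + 91 + 133 + 182 + ? → (4,2) = 770 − 630 = 140.
Column 4: 126 + 175 + 217 + 84 + ? = 770, so (2,4) = 168.
The remaining cell in anti-diagonal is (1,5) = 770 − 623 = 147.
Row 1 must total 770; the given cells sum to 700, so (1,3) = 70.
Using column 3: 70 + 112 + 154 + 238 + ? → (4,3) = 770 − 574 = 196.
The remaining cell in column 5 is (2,5) = 770 − 581 = 189.
Row 2 needs 770; the known cells sum to 560, so (2,1) = 210.
Row 4: 140 + 196 + 217 + 98 + ? = 770, so (4,1) = 119.

119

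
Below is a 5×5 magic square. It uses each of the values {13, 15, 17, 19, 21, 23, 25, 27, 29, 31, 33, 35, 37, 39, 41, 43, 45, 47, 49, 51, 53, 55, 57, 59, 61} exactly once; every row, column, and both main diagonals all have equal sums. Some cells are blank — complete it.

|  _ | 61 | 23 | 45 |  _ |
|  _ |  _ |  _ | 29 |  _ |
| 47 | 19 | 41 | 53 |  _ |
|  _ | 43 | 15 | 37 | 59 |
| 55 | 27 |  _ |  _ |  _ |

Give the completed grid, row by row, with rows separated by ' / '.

The 25 entries sum to 925, so each line sums to 925/5 = 185.
Row 3 needs 185; the known cells sum to 160, so (3,5) = 25.
Using row 4: 43 + 15 + 37 + 59 + ? → (4,1) = 185 − 154 = 31.
From column 2, 185 − (61 + 19 + 43 + 27) gives (2,2) = 35.
From column 4, 185 − (45 + 29 + 53 + 37) gives (5,4) = 21.
Anti-diagonal needs 185; the known cells sum to 168, so (1,5) = 17.
Using row 1: 61 + 23 + 45 + 17 + ? → (1,1) = 185 − 146 = 39.
Column 1: 39 + 47 + 31 + 55 + ? = 185, so (2,1) = 13.
Main diagonal: 39 + 35 + 41 + 37 + ? = 185, so (5,5) = 33.
Row 5 needs 185; the known cells sum to 136, so (5,3) = 49.
Column 3 needs 185; the known cells sum to 128, so (2,3) = 57.
Column 5: 17 + 25 + 59 + 33 + ? = 185, so (2,5) = 51.

39 61 23 45 17 / 13 35 57 29 51 / 47 19 41 53 25 / 31 43 15 37 59 / 55 27 49 21 33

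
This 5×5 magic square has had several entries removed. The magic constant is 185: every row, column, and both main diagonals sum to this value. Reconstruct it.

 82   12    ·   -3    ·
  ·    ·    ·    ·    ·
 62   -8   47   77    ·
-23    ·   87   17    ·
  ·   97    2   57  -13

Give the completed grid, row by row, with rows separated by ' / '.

82 12 67 -3 27 / 22 52 -18 37 92 / 62 -8 47 77 7 / -23 32 87 17 72 / 42 97 2 57 -13

Row 3 needs 185; the known cells sum to 178, so (3,5) = 7.
From row 5, 185 − (97 + 2 + 57 + (-13)) gives (5,1) = 42.
Column 1 needs 185; the known cells sum to 163, so (2,1) = 22.
Column 4 needs 185; the known cells sum to 148, so (2,4) = 37.
The remaining cell in main diagonal is (2,2) = 185 − 133 = 52.
Column 2 must total 185; the given cells sum to 153, so (4,2) = 32.
The remaining cell in anti-diagonal is (1,5) = 185 − 158 = 27.
The remaining cell in row 1 is (1,3) = 185 − 118 = 67.
Row 4: -23 + 32 + 87 + 17 + ? = 185, so (4,5) = 72.
The remaining cell in column 3 is (2,3) = 185 − 203 = -18.
Column 5 must total 185; the given cells sum to 93, so (2,5) = 92.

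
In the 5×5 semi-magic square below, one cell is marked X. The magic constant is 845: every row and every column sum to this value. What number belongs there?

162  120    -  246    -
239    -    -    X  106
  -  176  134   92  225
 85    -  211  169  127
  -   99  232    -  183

The remaining cell in row 3 is (3,1) = 845 − 627 = 218.
Row 4 must total 845; the given cells sum to 592, so (4,2) = 253.
The remaining cell in column 1 is (5,1) = 845 − 704 = 141.
Using column 2: 120 + 176 + 253 + 99 + ? → (2,2) = 845 − 648 = 197.
Using column 5: 106 + 225 + 127 + 183 + ? → (1,5) = 845 − 641 = 204.
Row 1 needs 845; the known cells sum to 732, so (1,3) = 113.
Row 5 needs 845; the known cells sum to 655, so (5,4) = 190.
Using column 3: 113 + 134 + 211 + 232 + ? → (2,3) = 845 − 690 = 155.
From column 4, 845 − (246 + 92 + 169 + 190) gives (2,4) = 148.

148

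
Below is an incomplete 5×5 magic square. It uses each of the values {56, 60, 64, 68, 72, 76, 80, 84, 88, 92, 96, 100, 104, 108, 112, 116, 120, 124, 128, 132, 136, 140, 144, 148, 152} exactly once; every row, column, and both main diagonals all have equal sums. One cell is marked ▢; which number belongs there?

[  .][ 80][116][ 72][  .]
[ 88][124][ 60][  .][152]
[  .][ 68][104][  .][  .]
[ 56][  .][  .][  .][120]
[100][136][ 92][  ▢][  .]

128

The 25 entries sum to 2600, so each line sums to 2600/5 = 520.
Row 2 needs 520; the known cells sum to 424, so (2,4) = 96.
Column 2: 80 + 124 + 68 + 136 + ? = 520, so (4,2) = 112.
Using column 3: 116 + 60 + 104 + 92 + ? → (4,3) = 520 − 372 = 148.
Anti-diagonal must total 520; the given cells sum to 412, so (1,5) = 108.
Row 1 must total 520; the given cells sum to 376, so (1,1) = 144.
Row 4: 56 + 112 + 148 + 120 + ? = 520, so (4,4) = 84.
The remaining cell in column 1 is (3,1) = 520 − 388 = 132.
The remaining cell in main diagonal is (5,5) = 520 − 456 = 64.
Row 5: 100 + 136 + 92 + 64 + ? = 520, so (5,4) = 128.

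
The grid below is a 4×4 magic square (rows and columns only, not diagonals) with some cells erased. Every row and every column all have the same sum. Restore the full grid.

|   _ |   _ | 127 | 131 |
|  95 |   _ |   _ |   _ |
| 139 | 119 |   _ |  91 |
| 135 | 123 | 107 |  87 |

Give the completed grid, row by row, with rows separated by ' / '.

83 111 127 131 / 95 99 115 143 / 139 119 103 91 / 135 123 107 87

Row 4 is already complete: 135 + 123 + 107 + 87 = 452, so that is the magic constant.
Using row 3: 139 + 119 + 91 + ? → (3,3) = 452 − 349 = 103.
The remaining cell in column 1 is (1,1) = 452 − 369 = 83.
Column 3 needs 452; the known cells sum to 337, so (2,3) = 115.
The remaining cell in column 4 is (2,4) = 452 − 309 = 143.
Row 1: 83 + 127 + 131 + ? = 452, so (1,2) = 111.
The remaining cell in row 2 is (2,2) = 452 − 353 = 99.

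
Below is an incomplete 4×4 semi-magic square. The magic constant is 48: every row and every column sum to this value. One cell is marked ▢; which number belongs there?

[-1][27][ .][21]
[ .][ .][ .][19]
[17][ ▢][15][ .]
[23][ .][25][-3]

Row 1: -1 + 27 + 21 + ? = 48, so (1,3) = 1.
Row 4 must total 48; the given cells sum to 45, so (4,2) = 3.
Column 1 must total 48; the given cells sum to 39, so (2,1) = 9.
Column 3: 1 + 15 + 25 + ? = 48, so (2,3) = 7.
Column 4: 21 + 19 + (-3) + ? = 48, so (3,4) = 11.
Using row 2: 9 + 7 + 19 + ? → (2,2) = 48 − 35 = 13.
Row 3 needs 48; the known cells sum to 43, so (3,2) = 5.

5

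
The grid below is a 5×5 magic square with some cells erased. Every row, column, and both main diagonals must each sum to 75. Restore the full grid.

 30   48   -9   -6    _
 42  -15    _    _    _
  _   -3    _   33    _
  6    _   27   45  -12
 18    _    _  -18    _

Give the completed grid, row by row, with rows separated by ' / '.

30 48 -9 -6 12 / 42 -15 3 21 24 / -21 -3 15 33 51 / 6 9 27 45 -12 / 18 36 39 -18 0

Row 1: 30 + 48 + (-9) + (-6) + ? = 75, so (1,5) = 12.
Using row 4: 6 + 27 + 45 + (-12) + ? → (4,2) = 75 − 66 = 9.
Column 1 needs 75; the known cells sum to 96, so (3,1) = -21.
Column 2 must total 75; the given cells sum to 39, so (5,2) = 36.
The remaining cell in column 4 is (2,4) = 75 − 54 = 21.
From anti-diagonal, 75 − (12 + 21 + 9 + 18) gives (3,3) = 15.
Using row 3: -21 + (-3) + 15 + 33 + ? → (3,5) = 75 − 24 = 51.
Main diagonal must total 75; the given cells sum to 75, so (5,5) = 0.
Using row 5: 18 + 36 + (-18) + 0 + ? → (5,3) = 75 − 36 = 39.
Using column 3: -9 + 15 + 27 + 39 + ? → (2,3) = 75 − 72 = 3.
From column 5, 75 − (12 + 51 + (-12) + 0) gives (2,5) = 24.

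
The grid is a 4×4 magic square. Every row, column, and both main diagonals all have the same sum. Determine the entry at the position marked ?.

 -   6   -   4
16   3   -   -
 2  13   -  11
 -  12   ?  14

1

Column 2 is complete and sums to 34; that is the magic constant.
Row 3 must total 34; the given cells sum to 26, so (3,3) = 8.
Column 4 must total 34; the given cells sum to 29, so (2,4) = 5.
Using main diagonal: 3 + 8 + 14 + ? → (1,1) = 34 − 25 = 9.
Row 1 needs 34; the known cells sum to 19, so (1,3) = 15.
Row 2: 16 + 3 + 5 + ? = 34, so (2,3) = 10.
Column 1 needs 34; the known cells sum to 27, so (4,1) = 7.
Column 3: 15 + 10 + 8 + ? = 34, so (4,3) = 1.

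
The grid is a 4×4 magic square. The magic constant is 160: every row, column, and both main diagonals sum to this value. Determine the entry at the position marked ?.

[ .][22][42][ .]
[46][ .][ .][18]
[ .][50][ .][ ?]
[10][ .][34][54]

58

Using row 4: 10 + 34 + 54 + ? → (4,2) = 160 − 98 = 62.
Column 2: 22 + 50 + 62 + ? = 160, so (2,2) = 26.
From row 2, 160 − (46 + 26 + 18) gives (2,3) = 70.
The remaining cell in column 3 is (3,3) = 160 − 146 = 14.
Using main diagonal: 26 + 14 + 54 + ? → (1,1) = 160 − 94 = 66.
Anti-diagonal must total 160; the given cells sum to 130, so (1,4) = 30.
The remaining cell in column 1 is (3,1) = 160 − 122 = 38.
Using column 4: 30 + 18 + 54 + ? → (3,4) = 160 − 102 = 58.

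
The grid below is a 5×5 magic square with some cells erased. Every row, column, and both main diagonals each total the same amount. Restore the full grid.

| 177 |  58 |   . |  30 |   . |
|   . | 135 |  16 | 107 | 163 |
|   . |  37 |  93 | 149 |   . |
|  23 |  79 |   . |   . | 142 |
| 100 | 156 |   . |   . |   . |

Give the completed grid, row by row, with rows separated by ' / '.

Column 2 is already complete: 58 + 135 + 37 + 79 + 156 = 465, so that is the magic constant.
From row 2, 465 − (135 + 16 + 107 + 163) gives (2,1) = 44.
Column 1 needs 465; the known cells sum to 344, so (3,1) = 121.
From anti-diagonal, 465 − (107 + 93 + 79 + 100) gives (1,5) = 86.
Using row 1: 177 + 58 + 30 + 86 + ? → (1,3) = 465 − 351 = 114.
Row 3 must total 465; the given cells sum to 400, so (3,5) = 65.
The remaining cell in column 5 is (5,5) = 465 − 456 = 9.
Using main diagonal: 177 + 135 + 93 + 9 + ? → (4,4) = 465 − 414 = 51.
Using row 4: 23 + 79 + 51 + 142 + ? → (4,3) = 465 − 295 = 170.
Column 3 needs 465; the known cells sum to 393, so (5,3) = 72.
Column 4 needs 465; the known cells sum to 337, so (5,4) = 128.

177 58 114 30 86 / 44 135 16 107 163 / 121 37 93 149 65 / 23 79 170 51 142 / 100 156 72 128 9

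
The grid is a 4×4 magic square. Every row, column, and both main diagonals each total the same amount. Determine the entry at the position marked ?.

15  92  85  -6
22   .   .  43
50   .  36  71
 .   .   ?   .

Row 1 is complete and sums to 186; that is the magic constant.
From row 3, 186 − (50 + 36 + 71) gives (3,2) = 29.
The remaining cell in column 1 is (4,1) = 186 − 87 = 99.
The remaining cell in column 4 is (4,4) = 186 − 108 = 78.
From main diagonal, 186 − (15 + 36 + 78) gives (2,2) = 57.
Anti-diagonal needs 186; the known cells sum to 122, so (2,3) = 64.
Using column 2: 92 + 57 + 29 + ? → (4,2) = 186 − 178 = 8.
Column 3: 85 + 64 + 36 + ? = 186, so (4,3) = 1.

1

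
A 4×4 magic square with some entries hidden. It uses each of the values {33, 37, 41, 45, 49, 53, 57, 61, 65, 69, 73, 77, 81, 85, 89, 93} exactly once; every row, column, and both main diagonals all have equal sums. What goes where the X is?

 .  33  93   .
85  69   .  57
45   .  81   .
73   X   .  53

89

The 16 entries sum to 1008, so each line sums to 1008/4 = 252.
Row 2 must total 252; the given cells sum to 211, so (2,3) = 41.
Column 1: 85 + 45 + 73 + ? = 252, so (1,1) = 49.
From column 3, 252 − (93 + 41 + 81) gives (4,3) = 37.
The remaining cell in row 1 is (1,4) = 252 − 175 = 77.
Row 4 needs 252; the known cells sum to 163, so (4,2) = 89.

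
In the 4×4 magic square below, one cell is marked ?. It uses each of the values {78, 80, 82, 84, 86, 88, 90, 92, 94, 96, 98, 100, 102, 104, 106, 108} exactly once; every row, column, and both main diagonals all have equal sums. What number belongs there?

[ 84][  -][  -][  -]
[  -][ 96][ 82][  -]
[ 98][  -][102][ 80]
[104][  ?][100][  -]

The 16 entries sum to 1488, so each line sums to 1488/4 = 372.
Using row 3: 98 + 102 + 80 + ? → (3,2) = 372 − 280 = 92.
Column 1: 84 + 98 + 104 + ? = 372, so (2,1) = 86.
The remaining cell in column 3 is (1,3) = 372 − 284 = 88.
Using main diagonal: 84 + 96 + 102 + ? → (4,4) = 372 − 282 = 90.
Using anti-diagonal: 82 + 92 + 104 + ? → (1,4) = 372 − 278 = 94.
Row 1: 84 + 88 + 94 + ? = 372, so (1,2) = 106.
Using row 2: 86 + 96 + 82 + ? → (2,4) = 372 − 264 = 108.
From row 4, 372 − (104 + 100 + 90) gives (4,2) = 78.

78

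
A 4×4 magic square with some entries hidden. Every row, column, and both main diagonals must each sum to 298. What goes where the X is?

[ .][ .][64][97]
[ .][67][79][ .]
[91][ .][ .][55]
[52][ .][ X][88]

73

Using column 4: 97 + 55 + 88 + ? → (2,4) = 298 − 240 = 58.
Anti-diagonal: 97 + 79 + 52 + ? = 298, so (3,2) = 70.
Row 2 must total 298; the given cells sum to 204, so (2,1) = 94.
Row 3 must total 298; the given cells sum to 216, so (3,3) = 82.
Column 1: 94 + 91 + 52 + ? = 298, so (1,1) = 61.
Column 3 must total 298; the given cells sum to 225, so (4,3) = 73.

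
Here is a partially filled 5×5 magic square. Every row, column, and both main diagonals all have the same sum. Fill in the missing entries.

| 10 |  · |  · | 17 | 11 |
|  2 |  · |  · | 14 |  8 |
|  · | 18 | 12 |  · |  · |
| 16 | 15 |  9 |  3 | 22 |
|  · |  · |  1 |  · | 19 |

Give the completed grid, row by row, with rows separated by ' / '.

Row 4 is already complete: 16 + 15 + 9 + 3 + 22 = 65, so that is the magic constant.
The remaining cell in column 5 is (3,5) = 65 − 60 = 5.
From main diagonal, 65 − (10 + 12 + 3 + 19) gives (2,2) = 21.
From anti-diagonal, 65 − (11 + 14 + 12 + 15) gives (5,1) = 13.
Using row 2: 2 + 21 + 14 + 8 + ? → (2,3) = 65 − 45 = 20.
From column 1, 65 − (10 + 2 + 16 + 13) gives (3,1) = 24.
From column 3, 65 − (20 + 12 + 9 + 1) gives (1,3) = 23.
The remaining cell in row 1 is (1,2) = 65 − 61 = 4.
Row 3 needs 65; the known cells sum to 59, so (3,4) = 6.
Using column 2: 4 + 21 + 18 + 15 + ? → (5,2) = 65 − 58 = 7.
From column 4, 65 − (17 + 14 + 6 + 3) gives (5,4) = 25.

10 4 23 17 11 / 2 21 20 14 8 / 24 18 12 6 5 / 16 15 9 3 22 / 13 7 1 25 19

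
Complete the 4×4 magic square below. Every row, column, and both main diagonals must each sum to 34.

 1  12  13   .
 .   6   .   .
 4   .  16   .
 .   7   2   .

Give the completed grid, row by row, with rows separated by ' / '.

From row 1, 34 − (1 + 12 + 13) gives (1,4) = 8.
Column 2 must total 34; the given cells sum to 25, so (3,2) = 9.
Column 3 needs 34; the known cells sum to 31, so (2,3) = 3.
Main diagonal must total 34; the given cells sum to 23, so (4,4) = 11.
From anti-diagonal, 34 − (8 + 3 + 9) gives (4,1) = 14.
Using row 3: 4 + 9 + 16 + ? → (3,4) = 34 − 29 = 5.
Column 1: 1 + 4 + 14 + ? = 34, so (2,1) = 15.
Column 4 needs 34; the known cells sum to 24, so (2,4) = 10.

1 12 13 8 / 15 6 3 10 / 4 9 16 5 / 14 7 2 11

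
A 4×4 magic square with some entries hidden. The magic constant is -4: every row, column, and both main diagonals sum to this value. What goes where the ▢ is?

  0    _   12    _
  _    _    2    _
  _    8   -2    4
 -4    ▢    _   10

6

Row 3: 8 + (-2) + 4 + ? = -4, so (3,1) = -14.
Column 1 needs -4; the known cells sum to -18, so (2,1) = 14.
Using column 3: 12 + 2 + (-2) + ? → (4,3) = -4 − 12 = -16.
Main diagonal must total -4; the given cells sum to 8, so (2,2) = -12.
Using anti-diagonal: 2 + 8 + (-4) + ? → (1,4) = -4 − 6 = -10.
Using row 1: 0 + 12 + (-10) + ? → (1,2) = -4 − 2 = -6.
Row 2: 14 + (-12) + 2 + ? = -4, so (2,4) = -8.
From row 4, -4 − (-4 + (-16) + 10) gives (4,2) = 6.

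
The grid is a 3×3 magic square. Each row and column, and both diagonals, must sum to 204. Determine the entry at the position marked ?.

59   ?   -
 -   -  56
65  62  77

74

From column 1, 204 − (59 + 65) gives (2,1) = 80.
Column 3 needs 204; the known cells sum to 133, so (1,3) = 71.
The remaining cell in main diagonal is (2,2) = 204 − 136 = 68.
Row 1: 59 + 71 + ? = 204, so (1,2) = 74.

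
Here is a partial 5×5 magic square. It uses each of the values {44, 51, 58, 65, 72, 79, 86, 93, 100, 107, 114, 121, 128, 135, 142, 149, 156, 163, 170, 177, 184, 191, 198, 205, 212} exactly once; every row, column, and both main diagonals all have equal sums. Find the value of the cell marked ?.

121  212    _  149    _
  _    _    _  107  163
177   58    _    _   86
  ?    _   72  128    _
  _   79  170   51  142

The 25 entries sum to 3200, so each line sums to 3200/5 = 640.
Row 5 needs 640; the known cells sum to 442, so (5,1) = 198.
The remaining cell in column 4 is (3,4) = 640 − 435 = 205.
Row 3 must total 640; the given cells sum to 526, so (3,3) = 114.
The remaining cell in main diagonal is (2,2) = 640 − 505 = 135.
Using column 2: 212 + 135 + 58 + 79 + ? → (4,2) = 640 − 484 = 156.
The remaining cell in anti-diagonal is (1,5) = 640 − 575 = 65.
From row 1, 640 − (121 + 212 + 149 + 65) gives (1,3) = 93.
Column 3 needs 640; the known cells sum to 449, so (2,3) = 191.
The remaining cell in column 5 is (4,5) = 640 − 456 = 184.
Row 2 must total 640; the given cells sum to 596, so (2,1) = 44.
Row 4 must total 640; the given cells sum to 540, so (4,1) = 100.

100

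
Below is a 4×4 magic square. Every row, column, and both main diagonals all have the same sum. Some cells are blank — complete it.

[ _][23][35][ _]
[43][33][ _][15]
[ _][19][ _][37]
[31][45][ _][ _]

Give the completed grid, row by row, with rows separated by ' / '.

Column 2 is already complete: 23 + 33 + 19 + 45 = 120, so that is the magic constant.
The remaining cell in row 2 is (2,3) = 120 − 91 = 29.
Using anti-diagonal: 29 + 19 + 31 + ? → (1,4) = 120 − 79 = 41.
From row 1, 120 − (23 + 35 + 41) gives (1,1) = 21.
Column 1 must total 120; the given cells sum to 95, so (3,1) = 25.
Column 4: 41 + 15 + 37 + ? = 120, so (4,4) = 27.
Main diagonal needs 120; the known cells sum to 81, so (3,3) = 39.
Using row 4: 31 + 45 + 27 + ? → (4,3) = 120 − 103 = 17.

21 23 35 41 / 43 33 29 15 / 25 19 39 37 / 31 45 17 27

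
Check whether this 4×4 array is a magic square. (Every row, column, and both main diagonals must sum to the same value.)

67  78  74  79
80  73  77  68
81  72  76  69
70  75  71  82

Yes

Row 1: 67 + 78 + 74 + 79 = 298.
Row 2: 80 + 73 + 77 + 68 = 298.
Row 3: 81 + 72 + 76 + 69 = 298.
Row 4: 70 + 75 + 71 + 82 = 298.
Column 1: 67 + 80 + 81 + 70 = 298.
Column 2: 78 + 73 + 72 + 75 = 298.
Column 3: 74 + 77 + 76 + 71 = 298.
Column 4: 79 + 68 + 69 + 82 = 298.
Main diagonal: 67 + 73 + 76 + 82 = 298.
Anti-diagonal: 79 + 77 + 72 + 70 = 298.
All lines sum to 298.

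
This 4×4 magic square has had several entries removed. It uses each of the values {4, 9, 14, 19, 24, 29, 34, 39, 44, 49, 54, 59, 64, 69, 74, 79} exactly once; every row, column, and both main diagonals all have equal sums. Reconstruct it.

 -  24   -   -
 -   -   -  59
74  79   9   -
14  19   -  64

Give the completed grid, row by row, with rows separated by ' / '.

The 16 entries sum to 664, so each line sums to 664/4 = 166.
Row 3 needs 166; the known cells sum to 162, so (3,4) = 4.
From row 4, 166 − (14 + 19 + 64) gives (4,3) = 69.
From column 2, 166 − (24 + 79 + 19) gives (2,2) = 44.
Column 4 needs 166; the known cells sum to 127, so (1,4) = 39.
From main diagonal, 166 − (44 + 9 + 64) gives (1,1) = 49.
Anti-diagonal must total 166; the given cells sum to 132, so (2,3) = 34.
Using row 1: 49 + 24 + 39 + ? → (1,3) = 166 − 112 = 54.
Row 2 needs 166; the known cells sum to 137, so (2,1) = 29.

49 24 54 39 / 29 44 34 59 / 74 79 9 4 / 14 19 69 64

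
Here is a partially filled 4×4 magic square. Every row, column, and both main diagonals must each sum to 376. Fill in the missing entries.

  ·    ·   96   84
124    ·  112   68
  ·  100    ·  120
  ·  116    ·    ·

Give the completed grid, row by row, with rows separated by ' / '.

108 88 96 84 / 124 72 112 68 / 64 100 92 120 / 80 116 76 104

From row 2, 376 − (124 + 112 + 68) gives (2,2) = 72.
Using column 2: 72 + 100 + 116 + ? → (1,2) = 376 − 288 = 88.
From column 4, 376 − (84 + 68 + 120) gives (4,4) = 104.
Anti-diagonal: 84 + 112 + 100 + ? = 376, so (4,1) = 80.
Row 1 needs 376; the known cells sum to 268, so (1,1) = 108.
Row 4 needs 376; the known cells sum to 300, so (4,3) = 76.
From column 1, 376 − (108 + 124 + 80) gives (3,1) = 64.
From column 3, 376 − (96 + 112 + 76) gives (3,3) = 92.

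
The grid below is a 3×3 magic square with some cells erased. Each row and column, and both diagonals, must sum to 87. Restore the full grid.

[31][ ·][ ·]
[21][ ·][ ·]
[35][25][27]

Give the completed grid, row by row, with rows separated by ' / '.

Main diagonal needs 87; the known cells sum to 58, so (2,2) = 29.
From anti-diagonal, 87 − (29 + 35) gives (1,3) = 23.
Using row 1: 31 + 23 + ? → (1,2) = 87 − 54 = 33.
Using row 2: 21 + 29 + ? → (2,3) = 87 − 50 = 37.

31 33 23 / 21 29 37 / 35 25 27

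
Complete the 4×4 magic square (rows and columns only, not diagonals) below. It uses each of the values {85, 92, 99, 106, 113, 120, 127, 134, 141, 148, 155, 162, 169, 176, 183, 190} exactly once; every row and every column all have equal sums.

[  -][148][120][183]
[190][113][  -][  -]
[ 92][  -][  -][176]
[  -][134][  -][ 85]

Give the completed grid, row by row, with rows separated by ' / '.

99 148 120 183 / 190 113 141 106 / 92 155 127 176 / 169 134 162 85

The 16 entries sum to 2200, so each line sums to 2200/4 = 550.
Row 1 needs 550; the known cells sum to 451, so (1,1) = 99.
Column 1: 99 + 190 + 92 + ? = 550, so (4,1) = 169.
Column 2: 148 + 113 + 134 + ? = 550, so (3,2) = 155.
Column 4 must total 550; the given cells sum to 444, so (2,4) = 106.
From row 2, 550 − (190 + 113 + 106) gives (2,3) = 141.
From row 3, 550 − (92 + 155 + 176) gives (3,3) = 127.
From row 4, 550 − (169 + 134 + 85) gives (4,3) = 162.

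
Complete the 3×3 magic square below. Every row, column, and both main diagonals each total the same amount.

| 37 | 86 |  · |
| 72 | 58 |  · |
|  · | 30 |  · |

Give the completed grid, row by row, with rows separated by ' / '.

Column 2 is already complete: 86 + 58 + 30 = 174, so that is the magic constant.
Row 1: 37 + 86 + ? = 174, so (1,3) = 51.
Row 2 needs 174; the known cells sum to 130, so (2,3) = 44.
From column 1, 174 − (37 + 72) gives (3,1) = 65.
Using column 3: 51 + 44 + ? → (3,3) = 174 − 95 = 79.

37 86 51 / 72 58 44 / 65 30 79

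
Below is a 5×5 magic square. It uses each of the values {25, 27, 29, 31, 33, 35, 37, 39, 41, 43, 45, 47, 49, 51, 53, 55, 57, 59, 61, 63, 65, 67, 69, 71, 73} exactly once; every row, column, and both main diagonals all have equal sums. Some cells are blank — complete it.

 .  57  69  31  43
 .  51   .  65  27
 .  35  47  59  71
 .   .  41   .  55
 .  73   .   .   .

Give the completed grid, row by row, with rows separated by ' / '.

45 57 69 31 43 / 39 51 63 65 27 / 33 35 47 59 71 / 67 29 41 53 55 / 61 73 25 37 49

The 25 entries sum to 1225, so each line sums to 1225/5 = 245.
From row 1, 245 − (57 + 69 + 31 + 43) gives (1,1) = 45.
The remaining cell in row 3 is (3,1) = 245 − 212 = 33.
Column 2 needs 245; the known cells sum to 216, so (4,2) = 29.
Using column 5: 43 + 27 + 71 + 55 + ? → (5,5) = 245 − 196 = 49.
Main diagonal must total 245; the given cells sum to 192, so (4,4) = 53.
Anti-diagonal: 43 + 65 + 47 + 29 + ? = 245, so (5,1) = 61.
Using row 4: 29 + 41 + 53 + 55 + ? → (4,1) = 245 − 178 = 67.
Using column 1: 45 + 33 + 67 + 61 + ? → (2,1) = 245 − 206 = 39.
Using column 4: 31 + 65 + 59 + 53 + ? → (5,4) = 245 − 208 = 37.
Row 2 must total 245; the given cells sum to 182, so (2,3) = 63.
Row 5 must total 245; the given cells sum to 220, so (5,3) = 25.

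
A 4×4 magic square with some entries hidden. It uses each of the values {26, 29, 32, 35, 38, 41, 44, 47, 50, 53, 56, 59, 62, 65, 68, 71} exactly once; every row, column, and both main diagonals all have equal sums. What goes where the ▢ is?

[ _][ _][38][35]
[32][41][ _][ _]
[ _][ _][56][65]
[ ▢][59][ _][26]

The 16 entries sum to 776, so each line sums to 776/4 = 194.
The remaining cell in column 4 is (2,4) = 194 − 126 = 68.
From main diagonal, 194 − (41 + 56 + 26) gives (1,1) = 71.
Row 1 needs 194; the known cells sum to 144, so (1,2) = 50.
From row 2, 194 − (32 + 41 + 68) gives (2,3) = 53.
Column 2 must total 194; the given cells sum to 150, so (3,2) = 44.
From column 3, 194 − (38 + 53 + 56) gives (4,3) = 47.
Anti-diagonal needs 194; the known cells sum to 132, so (4,1) = 62.

62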